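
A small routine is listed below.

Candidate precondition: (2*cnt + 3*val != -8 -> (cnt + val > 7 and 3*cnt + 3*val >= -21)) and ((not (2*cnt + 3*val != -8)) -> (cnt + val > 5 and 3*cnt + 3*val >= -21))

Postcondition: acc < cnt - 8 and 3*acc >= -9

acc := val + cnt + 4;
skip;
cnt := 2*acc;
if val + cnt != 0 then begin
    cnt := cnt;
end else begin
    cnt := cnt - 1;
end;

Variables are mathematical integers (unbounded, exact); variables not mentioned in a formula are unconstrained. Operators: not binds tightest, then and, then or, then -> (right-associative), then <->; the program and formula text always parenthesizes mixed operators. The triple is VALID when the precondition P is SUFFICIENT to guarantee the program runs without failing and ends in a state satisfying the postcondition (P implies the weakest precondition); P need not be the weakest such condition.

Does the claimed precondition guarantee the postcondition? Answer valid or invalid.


Working backward. After the program, acc < cnt - 8 and 3*acc >= -9 must hold.
Then branch requires acc < cnt - 8 and 3*acc >= -9; else branch requires acc < cnt - 9 and 3*acc >= -9.
Before the if: (cnt + val != 0 -> (acc < cnt - 8 and 3*acc >= -9)) and ((not (cnt + val != 0)) -> (acc < cnt - 9 and 3*acc >= -9))
Before cnt := 2*acc: (2*acc + val != 0 -> (acc > 8 and 3*acc >= -9)) and ((not (2*acc + val != 0)) -> (acc > 9 and 3*acc >= -9))
Before skip: (2*acc + val != 0 -> (acc > 8 and 3*acc >= -9)) and ((not (2*acc + val != 0)) -> (acc > 9 and 3*acc >= -9))
Before acc := val + cnt + 4: (2*cnt + 3*val != -8 -> (cnt + val > 4 and 3*cnt + 3*val >= -21)) and ((not (2*cnt + 3*val != -8)) -> (cnt + val > 5 and 3*cnt + 3*val >= -21))
The weakest precondition is (2*cnt + 3*val != -8 -> (cnt + val > 4 and 3*cnt + 3*val >= -21)) and ((not (2*cnt + 3*val != -8)) -> (cnt + val > 5 and 3*cnt + 3*val >= -21)).
Check whether (2*cnt + 3*val != -8 -> (cnt + val > 7 and 3*cnt + 3*val >= -21)) and ((not (2*cnt + 3*val != -8)) -> (cnt + val > 5 and 3*cnt + 3*val >= -21)) implies it.
Every state satisfying the precondition satisfies the weakest precondition: the implication holds.
Answer: valid


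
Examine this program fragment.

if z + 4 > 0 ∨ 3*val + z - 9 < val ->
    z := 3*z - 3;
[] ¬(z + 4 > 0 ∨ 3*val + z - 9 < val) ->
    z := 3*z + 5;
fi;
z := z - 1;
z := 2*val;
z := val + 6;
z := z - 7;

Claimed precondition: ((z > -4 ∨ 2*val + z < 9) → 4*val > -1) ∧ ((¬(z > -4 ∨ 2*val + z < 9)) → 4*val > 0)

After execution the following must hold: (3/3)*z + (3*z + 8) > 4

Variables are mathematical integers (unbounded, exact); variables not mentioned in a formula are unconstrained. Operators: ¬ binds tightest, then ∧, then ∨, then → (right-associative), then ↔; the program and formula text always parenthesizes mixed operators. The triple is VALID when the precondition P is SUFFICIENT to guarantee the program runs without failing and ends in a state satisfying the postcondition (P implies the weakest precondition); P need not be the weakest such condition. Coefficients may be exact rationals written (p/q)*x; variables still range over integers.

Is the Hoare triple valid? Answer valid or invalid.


Working backward. After the program, the postcondition (3/3)*z + (3*z + 8) > 4 must hold; in canonical form it is 4*z > -4.
Before z := z - 7: 4*z > 24
Before z := val + 6: 4*val > 0
Before z := 2*val: 4*val > 0
Before z := z - 1: 4*val > 0
Then branch requires 4*val > 0; else branch requires 4*val > 0.
Before the if: ((z > -4 ∨ 2*val + z < 9) → 4*val > 0) ∧ ((¬(z > -4 ∨ 2*val + z < 9)) → 4*val > 0)
The weakest precondition is ((z > -4 ∨ 2*val + z < 9) → 4*val > 0) ∧ ((¬(z > -4 ∨ 2*val + z < 9)) → 4*val > 0).
Check whether ((z > -4 ∨ 2*val + z < 9) → 4*val > -1) ∧ ((¬(z > -4 ∨ 2*val + z < 9)) → 4*val > 0) implies it.
Countermodel: at the initial state val = 0, z = 0, the precondition holds but the weakest precondition fails.
Answer: invalid


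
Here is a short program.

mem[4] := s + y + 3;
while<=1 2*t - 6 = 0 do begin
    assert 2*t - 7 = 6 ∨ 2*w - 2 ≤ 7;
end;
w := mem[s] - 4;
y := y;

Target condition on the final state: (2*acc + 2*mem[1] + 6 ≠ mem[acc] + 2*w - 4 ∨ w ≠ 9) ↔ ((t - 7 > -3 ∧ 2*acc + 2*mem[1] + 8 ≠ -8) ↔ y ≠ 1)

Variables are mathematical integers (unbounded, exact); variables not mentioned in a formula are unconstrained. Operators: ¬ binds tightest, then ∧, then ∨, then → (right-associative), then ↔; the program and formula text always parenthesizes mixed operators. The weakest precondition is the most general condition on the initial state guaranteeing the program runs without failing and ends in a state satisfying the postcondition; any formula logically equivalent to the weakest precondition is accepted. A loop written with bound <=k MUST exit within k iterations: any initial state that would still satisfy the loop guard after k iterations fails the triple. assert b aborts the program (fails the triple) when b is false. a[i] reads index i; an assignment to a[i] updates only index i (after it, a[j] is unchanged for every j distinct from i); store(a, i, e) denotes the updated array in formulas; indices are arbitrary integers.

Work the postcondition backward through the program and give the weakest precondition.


Working backward. After the program, the postcondition (2*acc + 2*mem[1] + 6 ≠ mem[acc] + 2*w - 4 ∨ w ≠ 9) ↔ ((t - 7 > -3 ∧ 2*acc + 2*mem[1] + 8 ≠ -8) ↔ y ≠ 1) must hold; in canonical form it is (2*mem[1] + 2*acc ≠ mem[acc] + 2*w - 10 ∨ w ≠ 9) ↔ ((t > 4 ∧ 2*mem[1] + 2*acc ≠ -16) ↔ y ≠ 1).
Before y := y: (2*mem[1] + 2*acc ≠ mem[acc] + 2*w - 10 ∨ w ≠ 9) ↔ ((t > 4 ∧ 2*mem[1] + 2*acc ≠ -16) ↔ y ≠ 1)
Before w := mem[s] - 4: (2*mem[1] + 2*acc ≠ mem[acc] + 2*mem[s] - 18 ∨ mem[s] ≠ 13) ↔ ((t > 4 ∧ 2*mem[1] + 2*acc ≠ -16) ↔ y ≠ 1)
Before the loop (bound <=1), unroll the exhaustion recursion (WP_0 = exit-now case; WP_j = one more guarded iteration, up to j = 1):
  WP_0: (¬(2*t = 6)) ∧ ((2*mem[1] + 2*acc ≠ mem[acc] + 2*mem[s] - 18 ∨ mem[s] ≠ 13) ↔ ((t > 4 ∧ 2*mem[1] + 2*acc ≠ -16) ↔ y ≠ 1))
  WP_1: (2*t = 6 → ((2*t = 13 ∨ 2*w ≤ 9) ∧ (¬(2*t = 6)) ∧ ((2*mem[1] + 2*acc ≠ mem[acc] + 2*mem[s] - 18 ∨ mem[s] ≠ 13) ↔ ((t > 4 ∧ 2*mem[1] + 2*acc ≠ -16) ↔ y ≠ 1)))) ∧ ((¬(2*t = 6)) → ((2*mem[1] + 2*acc ≠ mem[acc] + 2*mem[s] - 18 ∨ mem[s] ≠ 13) ↔ ((t > 4 ∧ 2*mem[1] + 2*acc ≠ -16) ↔ y ≠ 1)))
So before the loop: (2*t = 6 → ((2*t = 13 ∨ 2*w ≤ 9) ∧ (¬(2*t = 6)) ∧ ((2*mem[1] + 2*acc ≠ mem[acc] + 2*mem[s] - 18 ∨ mem[s] ≠ 13) ↔ ((t > 4 ∧ 2*mem[1] + 2*acc ≠ -16) ↔ y ≠ 1)))) ∧ ((¬(2*t = 6)) → ((2*mem[1] + 2*acc ≠ mem[acc] + 2*mem[s] - 18 ∨ mem[s] ≠ 13) ↔ ((t > 4 ∧ 2*mem[1] + 2*acc ≠ -16) ↔ y ≠ 1)))
Before mem[4] := s + y + 3: (2*t = 6 → ((2*t = 13 ∨ 2*w ≤ 9) ∧ (¬(2*t = 6)) ∧ ((2*mem[1] + 2*acc ≠ store(mem, 4, s + y + 3)[acc] + 2*store(mem, 4, s + y + 3)[s] - 18 ∨ store(mem, 4, s + y + 3)[s] ≠ 13) ↔ ((t > 4 ∧ 2*mem[1] + 2*acc ≠ -16) ↔ y ≠ 1)))) ∧ ((¬(2*t = 6)) → ((2*mem[1] + 2*acc ≠ store(mem, 4, s + y + 3)[acc] + 2*store(mem, 4, s + y + 3)[s] - 18 ∨ store(mem, 4, s + y + 3)[s] ≠ 13) ↔ ((t > 4 ∧ 2*mem[1] + 2*acc ≠ -16) ↔ y ≠ 1)))
Answer: WP = (2*t = 6 → ((2*t = 13 ∨ 2*w ≤ 9) ∧ (¬(2*t = 6)) ∧ ((2*mem[1] + 2*acc ≠ store(mem, 4, s + y + 3)[acc] + 2*store(mem, 4, s + y + 3)[s] - 18 ∨ store(mem, 4, s + y + 3)[s] ≠ 13) ↔ ((t > 4 ∧ 2*mem[1] + 2*acc ≠ -16) ↔ y ≠ 1)))) ∧ ((¬(2*t = 6)) → ((2*mem[1] + 2*acc ≠ store(mem, 4, s + y + 3)[acc] + 2*store(mem, 4, s + y + 3)[s] - 18 ∨ store(mem, 4, s + y + 3)[s] ≠ 13) ↔ ((t > 4 ∧ 2*mem[1] + 2*acc ≠ -16) ↔ y ≠ 1)))


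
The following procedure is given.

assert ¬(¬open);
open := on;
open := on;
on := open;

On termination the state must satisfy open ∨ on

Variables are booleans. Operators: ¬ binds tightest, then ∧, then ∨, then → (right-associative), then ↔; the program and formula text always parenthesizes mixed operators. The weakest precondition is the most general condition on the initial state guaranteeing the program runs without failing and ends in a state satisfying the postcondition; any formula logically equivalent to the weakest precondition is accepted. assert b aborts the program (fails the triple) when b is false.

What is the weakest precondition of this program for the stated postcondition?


Working backward. After the program, open ∨ on must hold.
Before on := open: open
Before open := on: on
Before open := on: on
Before assert ¬(¬open): open ∧ on
Answer: WP = open ∧ on


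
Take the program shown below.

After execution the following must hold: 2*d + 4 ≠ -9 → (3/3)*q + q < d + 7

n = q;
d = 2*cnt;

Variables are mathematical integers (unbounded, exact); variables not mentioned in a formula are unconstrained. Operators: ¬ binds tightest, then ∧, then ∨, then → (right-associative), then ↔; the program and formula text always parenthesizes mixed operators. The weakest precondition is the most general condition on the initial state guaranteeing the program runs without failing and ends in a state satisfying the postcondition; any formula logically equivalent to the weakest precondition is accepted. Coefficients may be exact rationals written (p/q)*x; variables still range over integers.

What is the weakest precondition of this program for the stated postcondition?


Working backward. After the program, the postcondition 2*d + 4 ≠ -9 → (3/3)*q + q < d + 7 must hold; in canonical form it is 2*d ≠ -13 → 2*q < d + 7.
Before d := 2*cnt: 4*cnt ≠ -13 → 2*q < 2*cnt + 7
Before n := q: 4*cnt ≠ -13 → 2*q < 2*cnt + 7
Answer: WP = 4*cnt ≠ -13 → 2*q < 2*cnt + 7


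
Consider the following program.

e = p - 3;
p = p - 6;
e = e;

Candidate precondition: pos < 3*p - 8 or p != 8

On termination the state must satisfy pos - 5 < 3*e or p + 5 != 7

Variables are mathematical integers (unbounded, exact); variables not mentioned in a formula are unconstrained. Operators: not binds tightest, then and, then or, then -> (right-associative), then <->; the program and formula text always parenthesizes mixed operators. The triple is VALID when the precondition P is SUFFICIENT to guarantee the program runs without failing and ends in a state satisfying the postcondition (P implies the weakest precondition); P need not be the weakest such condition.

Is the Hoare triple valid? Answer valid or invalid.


Working backward. After the program, the postcondition pos - 5 < 3*e or p + 5 != 7 must hold; in canonical form it is pos < 3*e + 5 or p != 2.
Before e := e: pos < 3*e + 5 or p != 2
Before p := p - 6: pos < 3*e + 5 or p != 8
Before e := p - 3: pos < 3*p - 4 or p != 8
The weakest precondition is pos < 3*p - 4 or p != 8.
Check whether pos < 3*p - 8 or p != 8 implies it.
Every state satisfying the precondition satisfies the weakest precondition: the implication holds.
Answer: valid


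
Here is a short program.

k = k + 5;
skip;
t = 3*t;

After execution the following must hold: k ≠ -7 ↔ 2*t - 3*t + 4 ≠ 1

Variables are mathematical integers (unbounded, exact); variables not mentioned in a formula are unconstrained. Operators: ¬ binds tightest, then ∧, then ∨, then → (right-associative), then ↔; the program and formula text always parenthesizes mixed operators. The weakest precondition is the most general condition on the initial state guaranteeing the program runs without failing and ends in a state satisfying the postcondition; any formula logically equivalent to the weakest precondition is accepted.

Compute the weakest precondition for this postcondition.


Working backward. After the program, the postcondition k ≠ -7 ↔ 2*t - 3*t + 4 ≠ 1 must hold; in canonical form it is k ≠ -7 ↔ t ≠ 3.
Before t := 3*t: k ≠ -7 ↔ 3*t ≠ 3
Before skip: k ≠ -7 ↔ 3*t ≠ 3
Before k := k + 5: k ≠ -12 ↔ 3*t ≠ 3
Answer: WP = k ≠ -12 ↔ 3*t ≠ 3


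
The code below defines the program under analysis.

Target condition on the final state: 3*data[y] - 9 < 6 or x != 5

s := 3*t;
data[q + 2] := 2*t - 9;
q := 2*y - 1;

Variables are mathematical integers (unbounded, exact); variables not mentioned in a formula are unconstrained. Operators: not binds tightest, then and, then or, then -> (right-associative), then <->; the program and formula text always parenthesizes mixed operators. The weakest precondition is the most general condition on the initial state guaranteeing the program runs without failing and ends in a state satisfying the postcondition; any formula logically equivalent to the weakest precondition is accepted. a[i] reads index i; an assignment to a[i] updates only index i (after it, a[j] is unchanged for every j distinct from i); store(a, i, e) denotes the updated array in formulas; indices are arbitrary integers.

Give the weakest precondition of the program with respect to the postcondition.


Working backward. After the program, the postcondition 3*data[y] - 9 < 6 or x != 5 must hold; in canonical form it is 3*data[y] < 15 or x != 5.
Before q := 2*y - 1: 3*data[y] < 15 or x != 5
Before data[q + 2] := 2*t - 9: 3*store(data, q + 2, 2*t - 9)[y] < 15 or x != 5
Before s := 3*t: 3*store(data, q + 2, 2*t - 9)[y] < 15 or x != 5
Answer: WP = 3*store(data, q + 2, 2*t - 9)[y] < 15 or x != 5


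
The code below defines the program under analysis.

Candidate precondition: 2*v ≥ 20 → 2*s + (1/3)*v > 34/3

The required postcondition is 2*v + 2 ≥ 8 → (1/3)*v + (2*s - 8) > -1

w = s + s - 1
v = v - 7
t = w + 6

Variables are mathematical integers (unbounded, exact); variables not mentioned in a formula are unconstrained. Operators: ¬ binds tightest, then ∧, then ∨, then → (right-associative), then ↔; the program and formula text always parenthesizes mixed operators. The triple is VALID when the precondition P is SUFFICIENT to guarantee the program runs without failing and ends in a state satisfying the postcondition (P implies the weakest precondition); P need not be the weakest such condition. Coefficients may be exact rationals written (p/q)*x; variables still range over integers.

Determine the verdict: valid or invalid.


Working backward. After the program, the postcondition 2*v + 2 ≥ 8 → (1/3)*v + (2*s - 8) > -1 must hold; in canonical form it is 2*v ≥ 6 → 2*s + (1/3)*v > 7.
Before t := w + 6: 2*v ≥ 6 → 2*s + (1/3)*v > 7
Before v := v - 7: 2*v ≥ 20 → 2*s + (1/3)*v > 28/3
Before w := s + s - 1: 2*v ≥ 20 → 2*s + (1/3)*v > 28/3
The weakest precondition is 2*v ≥ 20 → 2*s + (1/3)*v > 28/3.
Check whether 2*v ≥ 20 → 2*s + (1/3)*v > 34/3 implies it.
Every state satisfying the precondition satisfies the weakest precondition: the implication holds.
Answer: valid


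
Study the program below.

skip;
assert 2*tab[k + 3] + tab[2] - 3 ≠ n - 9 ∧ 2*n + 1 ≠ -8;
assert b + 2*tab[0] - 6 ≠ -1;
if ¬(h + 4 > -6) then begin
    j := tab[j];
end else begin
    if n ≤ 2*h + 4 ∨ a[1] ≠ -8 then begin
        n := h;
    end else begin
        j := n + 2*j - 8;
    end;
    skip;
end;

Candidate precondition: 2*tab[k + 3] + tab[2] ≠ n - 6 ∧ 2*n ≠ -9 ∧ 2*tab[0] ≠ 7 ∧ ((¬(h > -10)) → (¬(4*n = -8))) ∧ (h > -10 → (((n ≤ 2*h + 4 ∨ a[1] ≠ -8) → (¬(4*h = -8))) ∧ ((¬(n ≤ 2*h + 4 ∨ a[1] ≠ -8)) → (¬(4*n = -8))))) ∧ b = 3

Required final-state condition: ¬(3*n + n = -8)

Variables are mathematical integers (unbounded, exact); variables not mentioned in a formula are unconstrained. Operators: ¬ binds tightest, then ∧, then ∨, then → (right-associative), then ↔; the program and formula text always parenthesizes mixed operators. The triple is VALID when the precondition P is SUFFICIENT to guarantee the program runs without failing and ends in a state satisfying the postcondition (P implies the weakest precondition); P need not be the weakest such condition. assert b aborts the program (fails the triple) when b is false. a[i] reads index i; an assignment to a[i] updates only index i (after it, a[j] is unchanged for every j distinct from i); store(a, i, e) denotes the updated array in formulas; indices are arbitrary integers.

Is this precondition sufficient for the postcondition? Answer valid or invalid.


Working backward. After the program, the postcondition ¬(3*n + n = -8) must hold; in canonical form it is ¬(4*n = -8).
Then branch requires ¬(4*n = -8); else branch requires ((n ≤ 2*h + 4 ∨ a[1] ≠ -8) → (¬(4*h = -8))) ∧ ((¬(n ≤ 2*h + 4 ∨ a[1] ≠ -8)) → (¬(4*n = -8))).
Before the if: ((¬(h > -10)) → (¬(4*n = -8))) ∧ (h > -10 → (((n ≤ 2*h + 4 ∨ a[1] ≠ -8) → (¬(4*h = -8))) ∧ ((¬(n ≤ 2*h + 4 ∨ a[1] ≠ -8)) → (¬(4*n = -8)))))
Before assert b + 2*tab[0] - 6 ≠ -1: 2*tab[0] + b ≠ 5 ∧ ((¬(h > -10)) → (¬(4*n = -8))) ∧ (h > -10 → (((n ≤ 2*h + 4 ∨ a[1] ≠ -8) → (¬(4*h = -8))) ∧ ((¬(n ≤ 2*h + 4 ∨ a[1] ≠ -8)) → (¬(4*n = -8)))))
Before assert 2*tab[k + 3] + tab[2] - 3 ≠ n - 9 ∧ 2*n + 1 ≠ -8: 2*tab[k + 3] + tab[2] ≠ n - 6 ∧ 2*n ≠ -9 ∧ 2*tab[0] + b ≠ 5 ∧ ((¬(h > -10)) → (¬(4*n = -8))) ∧ (h > -10 → (((n ≤ 2*h + 4 ∨ a[1] ≠ -8) → (¬(4*h = -8))) ∧ ((¬(n ≤ 2*h + 4 ∨ a[1] ≠ -8)) → (¬(4*n = -8)))))
Before skip: 2*tab[k + 3] + tab[2] ≠ n - 6 ∧ 2*n ≠ -9 ∧ 2*tab[0] + b ≠ 5 ∧ ((¬(h > -10)) → (¬(4*n = -8))) ∧ (h > -10 → (((n ≤ 2*h + 4 ∨ a[1] ≠ -8) → (¬(4*h = -8))) ∧ ((¬(n ≤ 2*h + 4 ∨ a[1] ≠ -8)) → (¬(4*n = -8)))))
The weakest precondition is 2*tab[k + 3] + tab[2] ≠ n - 6 ∧ 2*n ≠ -9 ∧ 2*tab[0] + b ≠ 5 ∧ ((¬(h > -10)) → (¬(4*n = -8))) ∧ (h > -10 → (((n ≤ 2*h + 4 ∨ a[1] ≠ -8) → (¬(4*h = -8))) ∧ ((¬(n ≤ 2*h + 4 ∨ a[1] ≠ -8)) → (¬(4*n = -8))))).
Check whether 2*tab[k + 3] + tab[2] ≠ n - 6 ∧ 2*n ≠ -9 ∧ 2*tab[0] ≠ 7 ∧ ((¬(h > -10)) → (¬(4*n = -8))) ∧ (h > -10 → (((n ≤ 2*h + 4 ∨ a[1] ≠ -8) → (¬(4*h = -8))) ∧ ((¬(n ≤ 2*h + 4 ∨ a[1] ≠ -8)) → (¬(4*n = -8))))) ∧ b = 3 implies it.
Countermodel: at the initial state a = {[0] = -8, [1] = -8, [2] = -8, [3] = -8, elsewhere -8}, b = 3, h = 0, k = 0, n = 1, tab = {[0] = 1, [1] = 1, [2] = 15521, [3] = 7040, elsewhere 1}, the precondition holds but the weakest precondition fails.
Answer: invalid


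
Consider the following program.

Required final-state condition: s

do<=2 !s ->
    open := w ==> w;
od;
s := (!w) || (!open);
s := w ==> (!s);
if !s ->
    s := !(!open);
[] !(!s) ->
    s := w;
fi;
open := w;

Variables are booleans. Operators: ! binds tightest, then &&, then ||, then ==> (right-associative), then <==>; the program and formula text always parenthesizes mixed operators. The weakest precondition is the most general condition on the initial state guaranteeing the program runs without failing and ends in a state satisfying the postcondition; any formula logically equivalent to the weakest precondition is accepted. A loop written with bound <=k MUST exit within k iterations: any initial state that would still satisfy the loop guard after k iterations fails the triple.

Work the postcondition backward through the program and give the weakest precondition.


Working backward. After the program, s must hold.
Before open := w: s
Then branch requires open; else branch requires w.
Before the if: ((!s) ==> open) && (s ==> w)
Before s := w ==> (!s): ((!(w ==> (!s))) ==> open) && ((w ==> (!s)) ==> w)
Before s := (!w) || (!open): ((!(w ==> (!((!w) || (!open))))) ==> open) && ((w ==> (!((!w) || (!open)))) ==> w)
Before the loop (bound <=2), unroll the exhaustion recursion (WP_0 = exit-now case; WP_j = one more guarded iteration, up to j = 2):
  WP_0: s && ((!(w ==> (!((!w) || (!open))))) ==> open) && ((w ==> (!((!w) || (!open)))) ==> w)
  WP_1: ((!s) ==> (s && w)) && (s ==> (((!(w ==> (!((!w) || (!open))))) ==> open) && ((w ==> (!((!w) || (!open)))) ==> w)))
  WP_2: ((!s) ==> (((!s) ==> (s && w)) && (s ==> w))) && (s ==> (((!(w ==> (!((!w) || (!open))))) ==> open) && ((w ==> (!((!w) || (!open)))) ==> w)))
So before the loop: ((!s) ==> (((!s) ==> (s && w)) && (s ==> w))) && (s ==> (((!(w ==> (!((!w) || (!open))))) ==> open) && ((w ==> (!((!w) || (!open)))) ==> w)))
Answer: WP = ((!s) ==> (((!s) ==> (s && w)) && (s ==> w))) && (s ==> (((!(w ==> (!((!w) || (!open))))) ==> open) && ((w ==> (!((!w) || (!open)))) ==> w)))


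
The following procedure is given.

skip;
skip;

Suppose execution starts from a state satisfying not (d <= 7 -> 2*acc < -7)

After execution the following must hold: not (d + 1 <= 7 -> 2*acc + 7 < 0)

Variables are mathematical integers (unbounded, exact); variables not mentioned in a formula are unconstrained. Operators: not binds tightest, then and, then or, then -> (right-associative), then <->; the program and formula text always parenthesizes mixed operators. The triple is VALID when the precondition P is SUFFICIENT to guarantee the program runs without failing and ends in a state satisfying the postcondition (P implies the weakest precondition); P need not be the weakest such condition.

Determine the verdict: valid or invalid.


Working backward. After the program, the postcondition not (d + 1 <= 7 -> 2*acc + 7 < 0) must hold; in canonical form it is not (d <= 6 -> 2*acc < -7).
Before skip: not (d <= 6 -> 2*acc < -7)
Before skip: not (d <= 6 -> 2*acc < -7)
The weakest precondition is not (d <= 6 -> 2*acc < -7).
Check whether not (d <= 7 -> 2*acc < -7) implies it.
Countermodel: at the initial state acc = -3, d = 7, the precondition holds but the weakest precondition fails.
Answer: invalid


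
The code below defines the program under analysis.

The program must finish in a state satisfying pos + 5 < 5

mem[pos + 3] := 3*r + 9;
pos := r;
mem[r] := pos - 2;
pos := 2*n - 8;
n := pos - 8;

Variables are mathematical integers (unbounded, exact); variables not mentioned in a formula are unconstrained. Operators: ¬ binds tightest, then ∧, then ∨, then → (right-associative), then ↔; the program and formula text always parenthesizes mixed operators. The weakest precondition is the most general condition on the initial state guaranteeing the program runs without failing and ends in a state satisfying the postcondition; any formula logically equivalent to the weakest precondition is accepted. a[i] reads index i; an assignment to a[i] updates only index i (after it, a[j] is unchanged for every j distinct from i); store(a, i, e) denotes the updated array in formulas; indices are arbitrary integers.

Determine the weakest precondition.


Working backward. After the program, the postcondition pos + 5 < 5 must hold; in canonical form it is pos < 0.
Before n := pos - 8: pos < 0
Before pos := 2*n - 8: 2*n < 8
Before mem[r] := pos - 2: 2*n < 8
Before pos := r: 2*n < 8
Before mem[pos + 3] := 3*r + 9: 2*n < 8
Answer: WP = 2*n < 8


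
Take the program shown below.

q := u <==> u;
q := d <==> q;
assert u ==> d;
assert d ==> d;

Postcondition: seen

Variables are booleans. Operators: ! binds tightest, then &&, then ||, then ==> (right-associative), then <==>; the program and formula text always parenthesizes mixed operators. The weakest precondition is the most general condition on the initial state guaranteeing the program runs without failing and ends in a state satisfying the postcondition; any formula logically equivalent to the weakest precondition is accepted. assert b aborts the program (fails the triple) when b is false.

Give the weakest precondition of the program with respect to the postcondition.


Working backward. After the program, seen must hold.
Before assert d ==> d: seen
Before assert u ==> d: (u ==> d) && seen
Before q := d <==> q: (u ==> d) && seen
Before q := u <==> u: (u ==> d) && seen
Answer: WP = (u ==> d) && seen


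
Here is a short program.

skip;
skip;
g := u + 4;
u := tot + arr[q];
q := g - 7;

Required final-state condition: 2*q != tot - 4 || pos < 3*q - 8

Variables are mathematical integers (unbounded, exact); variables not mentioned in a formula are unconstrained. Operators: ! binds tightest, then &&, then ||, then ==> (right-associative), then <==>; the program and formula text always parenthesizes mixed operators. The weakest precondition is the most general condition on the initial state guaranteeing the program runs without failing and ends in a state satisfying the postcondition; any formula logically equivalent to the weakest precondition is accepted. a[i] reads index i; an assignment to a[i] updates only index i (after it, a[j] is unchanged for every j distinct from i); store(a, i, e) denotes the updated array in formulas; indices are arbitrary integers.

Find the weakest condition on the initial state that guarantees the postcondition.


Working backward. After the program, 2*q != tot - 4 || pos < 3*q - 8 must hold.
Before q := g - 7: 2*g != tot + 10 || pos < 3*g - 29
Before u := tot + arr[q]: 2*g != tot + 10 || pos < 3*g - 29
Before g := u + 4: 2*u != tot + 2 || pos < 3*u - 17
Before skip: 2*u != tot + 2 || pos < 3*u - 17
Before skip: 2*u != tot + 2 || pos < 3*u - 17
Answer: WP = 2*u != tot + 2 || pos < 3*u - 17


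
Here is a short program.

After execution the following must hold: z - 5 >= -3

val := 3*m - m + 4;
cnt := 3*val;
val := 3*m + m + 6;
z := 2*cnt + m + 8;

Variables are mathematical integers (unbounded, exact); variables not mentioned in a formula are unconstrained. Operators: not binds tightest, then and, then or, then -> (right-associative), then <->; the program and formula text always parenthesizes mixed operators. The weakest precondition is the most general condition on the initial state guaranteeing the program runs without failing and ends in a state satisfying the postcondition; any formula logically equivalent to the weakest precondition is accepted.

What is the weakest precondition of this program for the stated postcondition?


Working backward. After the program, the postcondition z - 5 >= -3 must hold; in canonical form it is z >= 2.
Before z := 2*cnt + m + 8: 2*cnt + m >= -6
Before val := 3*m + m + 6: 2*cnt + m >= -6
Before cnt := 3*val: m + 6*val >= -6
Before val := 3*m - m + 4: 13*m >= -30
Answer: WP = 13*m >= -30


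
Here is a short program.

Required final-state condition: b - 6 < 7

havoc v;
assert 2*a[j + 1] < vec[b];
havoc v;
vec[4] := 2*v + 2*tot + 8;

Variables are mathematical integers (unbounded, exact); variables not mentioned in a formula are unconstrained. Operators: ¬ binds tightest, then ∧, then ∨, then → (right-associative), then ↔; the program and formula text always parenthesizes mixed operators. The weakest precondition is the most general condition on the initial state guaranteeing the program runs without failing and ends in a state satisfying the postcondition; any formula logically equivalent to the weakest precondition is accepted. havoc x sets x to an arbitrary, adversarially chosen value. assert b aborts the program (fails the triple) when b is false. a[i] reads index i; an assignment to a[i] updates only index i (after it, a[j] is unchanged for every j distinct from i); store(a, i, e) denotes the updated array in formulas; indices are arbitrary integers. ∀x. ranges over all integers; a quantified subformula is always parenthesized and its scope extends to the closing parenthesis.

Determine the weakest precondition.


Working backward. After the program, the postcondition b - 6 < 7 must hold; in canonical form it is b < 13.
Before vec[4] := 2*v + 2*tot + 8: b < 13
Before havoc v: b < 13
Before assert 2*a[j + 1] < vec[b]: 2*a[j + 1] < vec[b] ∧ b < 13
Before havoc v: 2*a[j + 1] < vec[b] ∧ b < 13
Answer: WP = 2*a[j + 1] < vec[b] ∧ b < 13


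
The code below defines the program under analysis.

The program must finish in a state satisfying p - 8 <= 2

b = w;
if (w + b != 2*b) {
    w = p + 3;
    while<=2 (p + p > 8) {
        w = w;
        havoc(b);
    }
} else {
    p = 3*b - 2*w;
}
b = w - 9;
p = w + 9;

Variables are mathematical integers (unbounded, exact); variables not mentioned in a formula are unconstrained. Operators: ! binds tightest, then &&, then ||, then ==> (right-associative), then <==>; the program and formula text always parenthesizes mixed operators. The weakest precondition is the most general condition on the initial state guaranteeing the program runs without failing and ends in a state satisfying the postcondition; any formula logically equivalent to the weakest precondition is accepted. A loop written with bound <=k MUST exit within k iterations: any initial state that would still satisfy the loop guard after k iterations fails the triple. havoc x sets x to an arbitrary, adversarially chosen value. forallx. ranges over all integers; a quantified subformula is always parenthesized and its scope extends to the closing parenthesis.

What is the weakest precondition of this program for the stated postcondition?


Working backward. After the program, the postcondition p - 8 <= 2 must hold; in canonical form it is p <= 10.
Before p := w + 9: w <= 1
Before b := w - 9: w <= 1
Then branch requires (2*p > 8 ==> ((2*p > 8 ==> ((!(2*p > 8)) && p <= -2)) && ((!(2*p > 8)) ==> p <= -2))) && ((!(2*p > 8)) ==> p <= -2); else branch requires w <= 1.
Before the if: (w != b ==> ((2*p > 8 ==> ((2*p > 8 ==> ((!(2*p > 8)) && p <= -2)) && ((!(2*p > 8)) ==> p <= -2))) && ((!(2*p > 8)) ==> p <= -2))) && ((!(w != b)) ==> w <= 1)
Before b := w: w <= 1
Answer: WP = w <= 1


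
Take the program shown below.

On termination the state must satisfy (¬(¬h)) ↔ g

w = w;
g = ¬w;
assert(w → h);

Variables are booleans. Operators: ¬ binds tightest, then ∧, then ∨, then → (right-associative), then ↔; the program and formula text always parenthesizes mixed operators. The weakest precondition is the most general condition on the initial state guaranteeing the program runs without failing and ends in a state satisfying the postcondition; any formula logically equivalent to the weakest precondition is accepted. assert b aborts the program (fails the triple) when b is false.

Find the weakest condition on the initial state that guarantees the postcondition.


Working backward. After the program, the postcondition (¬(¬h)) ↔ g must hold; in canonical form it is h ↔ g.
Before assert w → h: (w → h) ∧ (h ↔ g)
Before g := ¬w: (w → h) ∧ (h ↔ (¬w))
Before w := w: (w → h) ∧ (h ↔ (¬w))
Answer: WP = (w → h) ∧ (h ↔ (¬w))


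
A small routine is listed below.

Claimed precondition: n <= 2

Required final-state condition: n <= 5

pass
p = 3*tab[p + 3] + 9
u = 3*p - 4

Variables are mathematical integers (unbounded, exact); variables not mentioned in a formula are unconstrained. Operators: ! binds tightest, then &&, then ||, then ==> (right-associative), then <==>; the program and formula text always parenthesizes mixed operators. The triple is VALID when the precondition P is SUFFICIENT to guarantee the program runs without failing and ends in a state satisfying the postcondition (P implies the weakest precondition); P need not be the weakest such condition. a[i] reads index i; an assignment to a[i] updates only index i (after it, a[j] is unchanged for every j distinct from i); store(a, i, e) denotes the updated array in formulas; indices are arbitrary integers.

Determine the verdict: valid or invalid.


Working backward. After the program, n <= 5 must hold.
Before u := 3*p - 4: n <= 5
Before p := 3*tab[p + 3] + 9: n <= 5
Before skip: n <= 5
The weakest precondition is n <= 5.
Check whether n <= 2 implies it.
Every state satisfying the precondition satisfies the weakest precondition: the implication holds.
Answer: valid


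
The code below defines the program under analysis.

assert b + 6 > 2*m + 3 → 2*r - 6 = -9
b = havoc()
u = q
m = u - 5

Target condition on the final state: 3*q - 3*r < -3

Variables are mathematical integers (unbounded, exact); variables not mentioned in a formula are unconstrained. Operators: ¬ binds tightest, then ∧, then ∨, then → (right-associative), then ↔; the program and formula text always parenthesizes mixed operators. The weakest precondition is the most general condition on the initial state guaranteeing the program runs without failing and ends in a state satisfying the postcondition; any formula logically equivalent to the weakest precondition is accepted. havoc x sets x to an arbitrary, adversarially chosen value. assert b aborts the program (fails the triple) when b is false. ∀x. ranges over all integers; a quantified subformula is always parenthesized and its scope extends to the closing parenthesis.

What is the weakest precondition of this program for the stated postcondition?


Working backward. After the program, the postcondition 3*q - 3*r < -3 must hold; in canonical form it is 3*q < 3*r - 3.
Before m := u - 5: 3*q < 3*r - 3
Before u := q: 3*q < 3*r - 3
Before havoc b: 3*q < 3*r - 3
Before assert b + 6 > 2*m + 3 → 2*r - 6 = -9: (b > 2*m - 3 → 2*r = -3) ∧ 3*q < 3*r - 3
Answer: WP = (b > 2*m - 3 → 2*r = -3) ∧ 3*q < 3*r - 3


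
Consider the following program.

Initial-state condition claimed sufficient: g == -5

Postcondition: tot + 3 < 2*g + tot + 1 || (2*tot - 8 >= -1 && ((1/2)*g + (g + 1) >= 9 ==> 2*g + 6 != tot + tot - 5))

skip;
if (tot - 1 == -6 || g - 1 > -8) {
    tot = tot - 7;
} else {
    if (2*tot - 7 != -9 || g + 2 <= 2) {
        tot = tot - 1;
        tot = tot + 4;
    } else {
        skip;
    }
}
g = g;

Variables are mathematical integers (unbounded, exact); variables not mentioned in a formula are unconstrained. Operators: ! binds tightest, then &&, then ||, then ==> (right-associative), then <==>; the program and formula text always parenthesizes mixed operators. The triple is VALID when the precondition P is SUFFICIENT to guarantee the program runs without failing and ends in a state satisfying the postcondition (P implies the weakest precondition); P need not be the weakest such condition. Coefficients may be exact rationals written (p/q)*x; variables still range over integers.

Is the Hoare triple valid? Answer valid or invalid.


Working backward. After the program, the postcondition tot + 3 < 2*g + tot + 1 || (2*tot - 8 >= -1 && ((1/2)*g + (g + 1) >= 9 ==> 2*g + 6 != tot + tot - 5)) must hold; in canonical form it is 2*g > 2 || (2*tot >= 7 && ((3/2)*g >= 8 ==> 2*g != 2*tot - 11)).
Before g := g: 2*g > 2 || (2*tot >= 7 && ((3/2)*g >= 8 ==> 2*g != 2*tot - 11))
Then branch requires 2*g > 2 || (2*tot >= 21 && ((3/2)*g >= 8 ==> 2*g != 2*tot - 25)); else branch requires ((2*tot != -2 || g <= 0) ==> (2*g > 2 || (2*tot >= 1 && ((3/2)*g >= 8 ==> 2*g != 2*tot - 5)))) && ((!(2*tot != -2 || g <= 0)) ==> (2*g > 2 || (2*tot >= 7 && ((3/2)*g >= 8 ==> 2*g != 2*tot - 11)))).
Before the if: ((tot == -5 || g > -7) ==> (2*g > 2 || (2*tot >= 21 && ((3/2)*g >= 8 ==> 2*g != 2*tot - 25)))) && ((!(tot == -5 || g > -7)) ==> (((2*tot != -2 || g <= 0) ==> (2*g > 2 || (2*tot >= 1 && ((3/2)*g >= 8 ==> 2*g != 2*tot - 5)))) && ((!(2*tot != -2 || g <= 0)) ==> (2*g > 2 || (2*tot >= 7 && ((3/2)*g >= 8 ==> 2*g != 2*tot - 11))))))
Before skip: ((tot == -5 || g > -7) ==> (2*g > 2 || (2*tot >= 21 && ((3/2)*g >= 8 ==> 2*g != 2*tot - 25)))) && ((!(tot == -5 || g > -7)) ==> (((2*tot != -2 || g <= 0) ==> (2*g > 2 || (2*tot >= 1 && ((3/2)*g >= 8 ==> 2*g != 2*tot - 5)))) && ((!(2*tot != -2 || g <= 0)) ==> (2*g > 2 || (2*tot >= 7 && ((3/2)*g >= 8 ==> 2*g != 2*tot - 11))))))
The weakest precondition is ((tot == -5 || g > -7) ==> (2*g > 2 || (2*tot >= 21 && ((3/2)*g >= 8 ==> 2*g != 2*tot - 25)))) && ((!(tot == -5 || g > -7)) ==> (((2*tot != -2 || g <= 0) ==> (2*g > 2 || (2*tot >= 1 && ((3/2)*g >= 8 ==> 2*g != 2*tot - 5)))) && ((!(2*tot != -2 || g <= 0)) ==> (2*g > 2 || (2*tot >= 7 && ((3/2)*g >= 8 ==> 2*g != 2*tot - 11)))))).
Check whether g == -5 implies it.
Countermodel: at the initial state g = -5, tot = 10, the precondition holds but the weakest precondition fails.
Answer: invalid


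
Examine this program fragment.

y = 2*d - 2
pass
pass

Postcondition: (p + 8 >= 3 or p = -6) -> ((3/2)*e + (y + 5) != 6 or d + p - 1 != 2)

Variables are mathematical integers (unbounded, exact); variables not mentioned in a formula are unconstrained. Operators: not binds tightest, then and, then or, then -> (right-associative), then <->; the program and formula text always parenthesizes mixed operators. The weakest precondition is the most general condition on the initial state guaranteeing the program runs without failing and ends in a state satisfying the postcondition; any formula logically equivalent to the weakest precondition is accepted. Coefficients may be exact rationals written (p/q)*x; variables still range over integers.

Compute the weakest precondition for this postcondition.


Working backward. After the program, the postcondition (p + 8 >= 3 or p = -6) -> ((3/2)*e + (y + 5) != 6 or d + p - 1 != 2) must hold; in canonical form it is (p >= -5 or p = -6) -> ((3/2)*e + y != 1 or d + p != 3).
Before skip: (p >= -5 or p = -6) -> ((3/2)*e + y != 1 or d + p != 3)
Before skip: (p >= -5 or p = -6) -> ((3/2)*e + y != 1 or d + p != 3)
Before y := 2*d - 2: (p >= -5 or p = -6) -> (2*d + (3/2)*e != 3 or d + p != 3)
Answer: WP = (p >= -5 or p = -6) -> (2*d + (3/2)*e != 3 or d + p != 3)


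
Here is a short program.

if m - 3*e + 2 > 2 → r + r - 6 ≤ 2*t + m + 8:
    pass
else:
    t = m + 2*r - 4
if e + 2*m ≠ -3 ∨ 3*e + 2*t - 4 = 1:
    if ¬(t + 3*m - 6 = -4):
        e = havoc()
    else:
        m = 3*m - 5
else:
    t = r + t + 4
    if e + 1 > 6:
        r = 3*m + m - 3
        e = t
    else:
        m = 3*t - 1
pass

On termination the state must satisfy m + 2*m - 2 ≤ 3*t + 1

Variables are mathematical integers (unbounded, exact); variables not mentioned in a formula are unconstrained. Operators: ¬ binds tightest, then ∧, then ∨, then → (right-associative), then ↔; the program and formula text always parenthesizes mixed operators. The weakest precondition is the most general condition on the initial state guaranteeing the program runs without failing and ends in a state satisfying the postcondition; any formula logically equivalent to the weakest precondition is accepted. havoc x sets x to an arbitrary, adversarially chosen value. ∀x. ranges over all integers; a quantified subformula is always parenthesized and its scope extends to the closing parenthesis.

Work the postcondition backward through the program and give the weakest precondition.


Working backward. After the program, the postcondition m + 2*m - 2 ≤ 3*t + 1 must hold; in canonical form it is 3*m ≤ 3*t + 3.
Before skip: 3*m ≤ 3*t + 3
Then branch requires ((¬(3*m + t = 2)) → 3*m ≤ 3*t + 3) ∧ (3*m + t = 2 → 9*m ≤ 3*t + 18); else branch requires (e > 5 → 3*m ≤ 3*r + 3*t + 15) ∧ ((¬(e > 5)) → 6*r + 6*t ≤ -18).
Before the if: ((e + 2*m ≠ -3 ∨ 3*e + 2*t = 5) → (((¬(3*m + t = 2)) → 3*m ≤ 3*t + 3) ∧ (3*m + t = 2 → 9*m ≤ 3*t + 18))) ∧ ((¬(e + 2*m ≠ -3 ∨ 3*e + 2*t = 5)) → ((e > 5 → 3*m ≤ 3*r + 3*t + 15) ∧ ((¬(e > 5)) → 6*r + 6*t ≤ -18)))
Then branch requires ((e + 2*m ≠ -3 ∨ 3*e + 2*t = 5) → (((¬(3*m + t = 2)) → 3*m ≤ 3*t + 3) ∧ (3*m + t = 2 → 9*m ≤ 3*t + 18))) ∧ ((¬(e + 2*m ≠ -3 ∨ 3*e + 2*t = 5)) → ((e > 5 → 3*m ≤ 3*r + 3*t + 15) ∧ ((¬(e > 5)) → 6*r + 6*t ≤ -18))); else branch requires ((e + 2*m ≠ -3 ∨ 3*e + 2*m + 4*r = 13) → (((¬(4*m + 2*r = 6)) → 6*r ≥ 9) ∧ (4*m + 2*r = 6 → 6*m ≤ 6*r + 6))) ∧ ((¬(e + 2*m ≠ -3 ∨ 3*e + 2*m + 4*r = 13)) → ((e > 5 → 9*r ≥ -3) ∧ ((¬(e > 5)) → 6*m + 18*r ≤ 6))).
Before the if: ((m > 3*e → 2*r ≤ m + 2*t + 14) → (((e + 2*m ≠ -3 ∨ 3*e + 2*t = 5) → (((¬(3*m + t = 2)) → 3*m ≤ 3*t + 3) ∧ (3*m + t = 2 → 9*m ≤ 3*t + 18))) ∧ ((¬(e + 2*m ≠ -3 ∨ 3*e + 2*t = 5)) → ((e > 5 → 3*m ≤ 3*r + 3*t + 15) ∧ ((¬(e > 5)) → 6*r + 6*t ≤ -18))))) ∧ ((¬(m > 3*e → 2*r ≤ m + 2*t + 14)) → (((e + 2*m ≠ -3 ∨ 3*e + 2*m + 4*r = 13) → (((¬(4*m + 2*r = 6)) → 6*r ≥ 9) ∧ (4*m + 2*r = 6 → 6*m ≤ 6*r + 6))) ∧ ((¬(e + 2*m ≠ -3 ∨ 3*e + 2*m + 4*r = 13)) → ((e > 5 → 9*r ≥ -3) ∧ ((¬(e > 5)) → 6*m + 18*r ≤ 6)))))
Answer: WP = ((m > 3*e → 2*r ≤ m + 2*t + 14) → (((e + 2*m ≠ -3 ∨ 3*e + 2*t = 5) → (((¬(3*m + t = 2)) → 3*m ≤ 3*t + 3) ∧ (3*m + t = 2 → 9*m ≤ 3*t + 18))) ∧ ((¬(e + 2*m ≠ -3 ∨ 3*e + 2*t = 5)) → ((e > 5 → 3*m ≤ 3*r + 3*t + 15) ∧ ((¬(e > 5)) → 6*r + 6*t ≤ -18))))) ∧ ((¬(m > 3*e → 2*r ≤ m + 2*t + 14)) → (((e + 2*m ≠ -3 ∨ 3*e + 2*m + 4*r = 13) → (((¬(4*m + 2*r = 6)) → 6*r ≥ 9) ∧ (4*m + 2*r = 6 → 6*m ≤ 6*r + 6))) ∧ ((¬(e + 2*m ≠ -3 ∨ 3*e + 2*m + 4*r = 13)) → ((e > 5 → 9*r ≥ -3) ∧ ((¬(e > 5)) → 6*m + 18*r ≤ 6)))))
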